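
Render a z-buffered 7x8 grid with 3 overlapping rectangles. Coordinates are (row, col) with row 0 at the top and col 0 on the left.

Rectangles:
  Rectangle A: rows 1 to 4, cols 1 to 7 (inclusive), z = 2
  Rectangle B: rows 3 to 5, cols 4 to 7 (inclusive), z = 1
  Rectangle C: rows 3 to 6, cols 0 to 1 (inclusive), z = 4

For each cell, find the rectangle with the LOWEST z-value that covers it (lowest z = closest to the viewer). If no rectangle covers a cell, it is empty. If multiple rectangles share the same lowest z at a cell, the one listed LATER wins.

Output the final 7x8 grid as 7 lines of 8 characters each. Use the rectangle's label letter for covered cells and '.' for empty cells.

........
.AAAAAAA
.AAAAAAA
CAAABBBB
CAAABBBB
CC..BBBB
CC......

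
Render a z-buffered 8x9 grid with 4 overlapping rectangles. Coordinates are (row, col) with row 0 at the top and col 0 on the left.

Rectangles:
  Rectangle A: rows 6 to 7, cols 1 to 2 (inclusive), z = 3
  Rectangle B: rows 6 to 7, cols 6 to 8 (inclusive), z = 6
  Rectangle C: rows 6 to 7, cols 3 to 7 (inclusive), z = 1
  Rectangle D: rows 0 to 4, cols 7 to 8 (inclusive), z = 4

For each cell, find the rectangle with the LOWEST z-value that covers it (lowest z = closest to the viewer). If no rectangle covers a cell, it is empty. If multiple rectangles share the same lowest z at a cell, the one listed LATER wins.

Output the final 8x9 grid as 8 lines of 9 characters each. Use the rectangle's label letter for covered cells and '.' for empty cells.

.......DD
.......DD
.......DD
.......DD
.......DD
.........
.AACCCCCB
.AACCCCCB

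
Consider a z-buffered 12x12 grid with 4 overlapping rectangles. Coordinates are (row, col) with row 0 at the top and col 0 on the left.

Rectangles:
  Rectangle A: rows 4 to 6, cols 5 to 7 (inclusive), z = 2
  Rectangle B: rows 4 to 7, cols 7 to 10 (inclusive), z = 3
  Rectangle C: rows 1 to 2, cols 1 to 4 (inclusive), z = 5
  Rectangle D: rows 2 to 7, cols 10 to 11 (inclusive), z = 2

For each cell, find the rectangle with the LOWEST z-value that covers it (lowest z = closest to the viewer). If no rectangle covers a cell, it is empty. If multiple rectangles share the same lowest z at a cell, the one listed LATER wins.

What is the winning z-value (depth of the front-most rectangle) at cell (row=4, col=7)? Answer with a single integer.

Check cell (4,7):
  A: rows 4-6 cols 5-7 z=2 -> covers; best now A (z=2)
  B: rows 4-7 cols 7-10 z=3 -> covers; best now A (z=2)
  C: rows 1-2 cols 1-4 -> outside (row miss)
  D: rows 2-7 cols 10-11 -> outside (col miss)
Winner: A at z=2

Answer: 2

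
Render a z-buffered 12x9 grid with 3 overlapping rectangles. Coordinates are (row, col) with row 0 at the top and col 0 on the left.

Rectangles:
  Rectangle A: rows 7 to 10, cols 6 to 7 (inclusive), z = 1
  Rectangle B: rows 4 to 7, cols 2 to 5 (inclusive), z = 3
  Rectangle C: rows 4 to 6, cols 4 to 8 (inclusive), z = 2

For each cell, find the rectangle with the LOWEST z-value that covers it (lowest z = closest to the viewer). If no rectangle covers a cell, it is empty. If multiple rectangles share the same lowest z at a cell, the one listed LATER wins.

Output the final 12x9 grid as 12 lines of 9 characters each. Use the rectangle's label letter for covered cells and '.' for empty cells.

.........
.........
.........
.........
..BBCCCCC
..BBCCCCC
..BBCCCCC
..BBBBAA.
......AA.
......AA.
......AA.
.........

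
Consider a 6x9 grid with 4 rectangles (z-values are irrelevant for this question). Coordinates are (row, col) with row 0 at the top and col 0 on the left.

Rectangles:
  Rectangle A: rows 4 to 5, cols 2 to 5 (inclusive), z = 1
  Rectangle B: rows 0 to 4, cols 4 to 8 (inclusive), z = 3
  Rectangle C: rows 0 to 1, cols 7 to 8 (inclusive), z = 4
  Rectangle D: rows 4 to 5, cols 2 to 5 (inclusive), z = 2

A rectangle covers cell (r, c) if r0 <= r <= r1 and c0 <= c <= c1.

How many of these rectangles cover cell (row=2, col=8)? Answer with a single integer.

Answer: 1

Derivation:
Check cell (2,8):
  A: rows 4-5 cols 2-5 -> outside (row miss)
  B: rows 0-4 cols 4-8 -> covers
  C: rows 0-1 cols 7-8 -> outside (row miss)
  D: rows 4-5 cols 2-5 -> outside (row miss)
Count covering = 1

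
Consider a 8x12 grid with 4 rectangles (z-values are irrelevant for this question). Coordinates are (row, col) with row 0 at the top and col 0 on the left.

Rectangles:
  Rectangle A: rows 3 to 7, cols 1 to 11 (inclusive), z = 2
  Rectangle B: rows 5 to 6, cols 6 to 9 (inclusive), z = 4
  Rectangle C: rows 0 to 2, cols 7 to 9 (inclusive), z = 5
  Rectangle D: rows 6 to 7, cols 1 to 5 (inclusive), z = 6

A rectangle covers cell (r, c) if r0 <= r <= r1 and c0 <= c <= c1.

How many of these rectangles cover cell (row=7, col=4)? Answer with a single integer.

Answer: 2

Derivation:
Check cell (7,4):
  A: rows 3-7 cols 1-11 -> covers
  B: rows 5-6 cols 6-9 -> outside (row miss)
  C: rows 0-2 cols 7-9 -> outside (row miss)
  D: rows 6-7 cols 1-5 -> covers
Count covering = 2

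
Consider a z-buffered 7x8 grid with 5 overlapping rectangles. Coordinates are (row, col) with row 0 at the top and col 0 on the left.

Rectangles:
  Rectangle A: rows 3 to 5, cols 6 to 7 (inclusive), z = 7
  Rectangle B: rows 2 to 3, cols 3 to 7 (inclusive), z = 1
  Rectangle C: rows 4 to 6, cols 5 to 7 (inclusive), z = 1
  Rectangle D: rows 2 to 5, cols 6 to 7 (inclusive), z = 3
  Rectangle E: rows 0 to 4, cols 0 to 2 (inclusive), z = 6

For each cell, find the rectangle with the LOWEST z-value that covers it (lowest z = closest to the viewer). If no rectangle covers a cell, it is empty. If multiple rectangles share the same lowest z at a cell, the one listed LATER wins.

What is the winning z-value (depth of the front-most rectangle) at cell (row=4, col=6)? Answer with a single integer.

Answer: 1

Derivation:
Check cell (4,6):
  A: rows 3-5 cols 6-7 z=7 -> covers; best now A (z=7)
  B: rows 2-3 cols 3-7 -> outside (row miss)
  C: rows 4-6 cols 5-7 z=1 -> covers; best now C (z=1)
  D: rows 2-5 cols 6-7 z=3 -> covers; best now C (z=1)
  E: rows 0-4 cols 0-2 -> outside (col miss)
Winner: C at z=1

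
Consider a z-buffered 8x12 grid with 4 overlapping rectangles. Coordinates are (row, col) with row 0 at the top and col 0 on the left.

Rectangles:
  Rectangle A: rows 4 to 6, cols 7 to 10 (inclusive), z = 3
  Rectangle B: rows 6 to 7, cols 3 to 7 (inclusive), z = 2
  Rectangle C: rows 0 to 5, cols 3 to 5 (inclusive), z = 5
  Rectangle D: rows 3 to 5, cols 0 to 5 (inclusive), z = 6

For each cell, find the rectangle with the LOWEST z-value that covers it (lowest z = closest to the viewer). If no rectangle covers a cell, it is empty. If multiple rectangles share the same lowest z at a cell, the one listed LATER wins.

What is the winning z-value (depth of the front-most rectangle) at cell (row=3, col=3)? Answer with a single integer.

Answer: 5

Derivation:
Check cell (3,3):
  A: rows 4-6 cols 7-10 -> outside (row miss)
  B: rows 6-7 cols 3-7 -> outside (row miss)
  C: rows 0-5 cols 3-5 z=5 -> covers; best now C (z=5)
  D: rows 3-5 cols 0-5 z=6 -> covers; best now C (z=5)
Winner: C at z=5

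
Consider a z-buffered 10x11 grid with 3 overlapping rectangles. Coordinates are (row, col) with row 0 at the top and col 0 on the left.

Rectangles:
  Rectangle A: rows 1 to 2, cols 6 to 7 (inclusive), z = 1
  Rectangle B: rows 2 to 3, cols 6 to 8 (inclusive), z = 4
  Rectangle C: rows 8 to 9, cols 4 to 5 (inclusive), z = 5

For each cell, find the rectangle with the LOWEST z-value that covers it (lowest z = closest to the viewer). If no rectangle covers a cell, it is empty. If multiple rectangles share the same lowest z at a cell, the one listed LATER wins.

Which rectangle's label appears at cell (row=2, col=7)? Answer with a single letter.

Check cell (2,7):
  A: rows 1-2 cols 6-7 z=1 -> covers; best now A (z=1)
  B: rows 2-3 cols 6-8 z=4 -> covers; best now A (z=1)
  C: rows 8-9 cols 4-5 -> outside (row miss)
Winner: A at z=1

Answer: A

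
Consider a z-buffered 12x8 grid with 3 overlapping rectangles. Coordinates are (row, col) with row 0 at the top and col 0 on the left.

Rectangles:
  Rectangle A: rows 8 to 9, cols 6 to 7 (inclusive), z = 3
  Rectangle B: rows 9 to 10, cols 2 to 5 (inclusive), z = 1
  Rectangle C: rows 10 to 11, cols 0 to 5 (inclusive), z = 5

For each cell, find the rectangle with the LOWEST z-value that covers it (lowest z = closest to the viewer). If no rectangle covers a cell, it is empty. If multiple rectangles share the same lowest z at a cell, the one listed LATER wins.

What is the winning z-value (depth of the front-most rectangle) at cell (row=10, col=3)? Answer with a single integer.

Answer: 1

Derivation:
Check cell (10,3):
  A: rows 8-9 cols 6-7 -> outside (row miss)
  B: rows 9-10 cols 2-5 z=1 -> covers; best now B (z=1)
  C: rows 10-11 cols 0-5 z=5 -> covers; best now B (z=1)
Winner: B at z=1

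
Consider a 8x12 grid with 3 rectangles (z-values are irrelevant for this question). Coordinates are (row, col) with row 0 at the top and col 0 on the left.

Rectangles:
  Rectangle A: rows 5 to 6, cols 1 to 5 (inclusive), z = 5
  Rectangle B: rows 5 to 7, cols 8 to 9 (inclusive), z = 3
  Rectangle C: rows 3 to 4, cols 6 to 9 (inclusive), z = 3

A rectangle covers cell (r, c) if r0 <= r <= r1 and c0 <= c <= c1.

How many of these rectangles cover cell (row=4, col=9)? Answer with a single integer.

Check cell (4,9):
  A: rows 5-6 cols 1-5 -> outside (row miss)
  B: rows 5-7 cols 8-9 -> outside (row miss)
  C: rows 3-4 cols 6-9 -> covers
Count covering = 1

Answer: 1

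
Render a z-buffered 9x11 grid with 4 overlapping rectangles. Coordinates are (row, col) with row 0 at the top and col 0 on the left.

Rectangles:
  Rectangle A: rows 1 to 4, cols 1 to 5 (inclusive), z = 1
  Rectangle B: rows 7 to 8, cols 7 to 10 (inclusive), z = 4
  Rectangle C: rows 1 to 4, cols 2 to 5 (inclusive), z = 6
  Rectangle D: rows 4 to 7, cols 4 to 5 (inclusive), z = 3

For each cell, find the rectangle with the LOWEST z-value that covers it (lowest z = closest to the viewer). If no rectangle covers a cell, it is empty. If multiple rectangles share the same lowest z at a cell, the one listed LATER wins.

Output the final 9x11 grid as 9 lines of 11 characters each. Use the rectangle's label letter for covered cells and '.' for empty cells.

...........
.AAAAA.....
.AAAAA.....
.AAAAA.....
.AAAAA.....
....DD.....
....DD.....
....DD.BBBB
.......BBBB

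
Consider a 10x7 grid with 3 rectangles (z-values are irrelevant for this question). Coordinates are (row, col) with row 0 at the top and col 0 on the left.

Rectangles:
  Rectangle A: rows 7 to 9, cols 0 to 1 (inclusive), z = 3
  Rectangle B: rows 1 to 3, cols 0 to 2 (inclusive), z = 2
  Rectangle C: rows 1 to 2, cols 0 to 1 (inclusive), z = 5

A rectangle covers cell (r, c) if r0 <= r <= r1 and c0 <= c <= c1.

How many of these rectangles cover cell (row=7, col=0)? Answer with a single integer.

Answer: 1

Derivation:
Check cell (7,0):
  A: rows 7-9 cols 0-1 -> covers
  B: rows 1-3 cols 0-2 -> outside (row miss)
  C: rows 1-2 cols 0-1 -> outside (row miss)
Count covering = 1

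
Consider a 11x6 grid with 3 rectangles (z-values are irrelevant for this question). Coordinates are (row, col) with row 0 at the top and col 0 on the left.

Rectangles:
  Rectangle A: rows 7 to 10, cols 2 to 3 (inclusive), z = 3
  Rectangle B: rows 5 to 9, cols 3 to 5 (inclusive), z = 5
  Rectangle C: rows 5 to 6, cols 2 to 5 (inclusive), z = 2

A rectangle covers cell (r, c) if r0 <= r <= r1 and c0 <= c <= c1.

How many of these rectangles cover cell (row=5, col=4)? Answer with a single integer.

Check cell (5,4):
  A: rows 7-10 cols 2-3 -> outside (row miss)
  B: rows 5-9 cols 3-5 -> covers
  C: rows 5-6 cols 2-5 -> covers
Count covering = 2

Answer: 2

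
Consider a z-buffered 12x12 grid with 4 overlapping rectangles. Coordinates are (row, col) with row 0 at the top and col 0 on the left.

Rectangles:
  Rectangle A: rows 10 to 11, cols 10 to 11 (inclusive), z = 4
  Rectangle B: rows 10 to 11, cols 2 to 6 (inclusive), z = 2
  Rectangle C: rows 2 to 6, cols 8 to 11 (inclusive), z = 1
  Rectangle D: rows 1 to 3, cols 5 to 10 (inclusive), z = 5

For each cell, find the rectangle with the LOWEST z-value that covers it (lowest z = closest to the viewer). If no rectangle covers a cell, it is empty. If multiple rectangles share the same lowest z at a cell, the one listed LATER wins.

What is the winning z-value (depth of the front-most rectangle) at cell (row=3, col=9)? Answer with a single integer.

Check cell (3,9):
  A: rows 10-11 cols 10-11 -> outside (row miss)
  B: rows 10-11 cols 2-6 -> outside (row miss)
  C: rows 2-6 cols 8-11 z=1 -> covers; best now C (z=1)
  D: rows 1-3 cols 5-10 z=5 -> covers; best now C (z=1)
Winner: C at z=1

Answer: 1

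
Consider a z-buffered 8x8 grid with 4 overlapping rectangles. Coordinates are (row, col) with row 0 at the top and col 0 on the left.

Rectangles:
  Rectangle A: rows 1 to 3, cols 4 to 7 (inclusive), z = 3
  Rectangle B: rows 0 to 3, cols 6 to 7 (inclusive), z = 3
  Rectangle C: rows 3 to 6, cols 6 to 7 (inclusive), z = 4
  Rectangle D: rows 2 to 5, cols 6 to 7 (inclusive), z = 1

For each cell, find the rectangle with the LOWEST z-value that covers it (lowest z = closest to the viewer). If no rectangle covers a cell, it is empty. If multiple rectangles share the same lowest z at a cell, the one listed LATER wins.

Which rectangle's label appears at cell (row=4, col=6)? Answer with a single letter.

Answer: D

Derivation:
Check cell (4,6):
  A: rows 1-3 cols 4-7 -> outside (row miss)
  B: rows 0-3 cols 6-7 -> outside (row miss)
  C: rows 3-6 cols 6-7 z=4 -> covers; best now C (z=4)
  D: rows 2-5 cols 6-7 z=1 -> covers; best now D (z=1)
Winner: D at z=1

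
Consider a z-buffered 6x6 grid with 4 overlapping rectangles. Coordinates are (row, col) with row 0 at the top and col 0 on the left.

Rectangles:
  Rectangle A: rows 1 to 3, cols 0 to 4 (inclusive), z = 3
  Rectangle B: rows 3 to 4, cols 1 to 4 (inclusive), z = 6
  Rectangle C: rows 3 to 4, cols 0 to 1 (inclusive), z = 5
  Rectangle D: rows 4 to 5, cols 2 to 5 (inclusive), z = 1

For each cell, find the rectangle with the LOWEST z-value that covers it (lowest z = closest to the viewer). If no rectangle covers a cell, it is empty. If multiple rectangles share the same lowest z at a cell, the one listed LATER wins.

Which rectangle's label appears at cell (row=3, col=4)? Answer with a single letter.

Check cell (3,4):
  A: rows 1-3 cols 0-4 z=3 -> covers; best now A (z=3)
  B: rows 3-4 cols 1-4 z=6 -> covers; best now A (z=3)
  C: rows 3-4 cols 0-1 -> outside (col miss)
  D: rows 4-5 cols 2-5 -> outside (row miss)
Winner: A at z=3

Answer: A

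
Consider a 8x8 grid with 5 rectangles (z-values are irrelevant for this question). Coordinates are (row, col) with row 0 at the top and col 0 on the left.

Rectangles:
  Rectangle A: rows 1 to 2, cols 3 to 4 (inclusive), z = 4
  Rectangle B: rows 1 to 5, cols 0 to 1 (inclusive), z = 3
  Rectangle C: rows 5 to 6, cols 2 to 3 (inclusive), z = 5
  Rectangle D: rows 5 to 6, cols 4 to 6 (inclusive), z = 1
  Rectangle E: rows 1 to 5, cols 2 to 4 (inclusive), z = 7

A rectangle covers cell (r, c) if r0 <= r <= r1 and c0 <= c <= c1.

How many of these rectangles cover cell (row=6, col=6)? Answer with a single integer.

Check cell (6,6):
  A: rows 1-2 cols 3-4 -> outside (row miss)
  B: rows 1-5 cols 0-1 -> outside (row miss)
  C: rows 5-6 cols 2-3 -> outside (col miss)
  D: rows 5-6 cols 4-6 -> covers
  E: rows 1-5 cols 2-4 -> outside (row miss)
Count covering = 1

Answer: 1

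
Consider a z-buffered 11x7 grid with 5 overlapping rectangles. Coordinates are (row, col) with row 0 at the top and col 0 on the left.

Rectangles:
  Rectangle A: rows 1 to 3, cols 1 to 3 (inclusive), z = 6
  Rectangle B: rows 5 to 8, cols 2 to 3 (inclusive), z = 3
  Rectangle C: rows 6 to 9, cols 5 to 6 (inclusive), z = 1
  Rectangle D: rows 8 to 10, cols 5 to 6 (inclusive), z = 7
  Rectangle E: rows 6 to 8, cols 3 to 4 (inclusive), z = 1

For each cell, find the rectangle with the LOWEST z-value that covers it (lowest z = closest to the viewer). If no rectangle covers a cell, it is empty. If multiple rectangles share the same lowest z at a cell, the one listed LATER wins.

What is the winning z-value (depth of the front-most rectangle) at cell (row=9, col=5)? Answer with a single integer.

Check cell (9,5):
  A: rows 1-3 cols 1-3 -> outside (row miss)
  B: rows 5-8 cols 2-3 -> outside (row miss)
  C: rows 6-9 cols 5-6 z=1 -> covers; best now C (z=1)
  D: rows 8-10 cols 5-6 z=7 -> covers; best now C (z=1)
  E: rows 6-8 cols 3-4 -> outside (row miss)
Winner: C at z=1

Answer: 1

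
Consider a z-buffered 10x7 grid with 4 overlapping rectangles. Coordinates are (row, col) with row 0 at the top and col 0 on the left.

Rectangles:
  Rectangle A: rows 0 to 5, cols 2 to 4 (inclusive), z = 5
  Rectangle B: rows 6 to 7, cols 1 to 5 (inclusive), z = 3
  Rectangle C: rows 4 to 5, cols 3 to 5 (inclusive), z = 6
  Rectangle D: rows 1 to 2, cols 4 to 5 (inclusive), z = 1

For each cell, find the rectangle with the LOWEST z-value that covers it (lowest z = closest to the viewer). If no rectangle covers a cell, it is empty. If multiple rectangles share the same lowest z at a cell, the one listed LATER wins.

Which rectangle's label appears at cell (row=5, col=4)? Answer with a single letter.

Answer: A

Derivation:
Check cell (5,4):
  A: rows 0-5 cols 2-4 z=5 -> covers; best now A (z=5)
  B: rows 6-7 cols 1-5 -> outside (row miss)
  C: rows 4-5 cols 3-5 z=6 -> covers; best now A (z=5)
  D: rows 1-2 cols 4-5 -> outside (row miss)
Winner: A at z=5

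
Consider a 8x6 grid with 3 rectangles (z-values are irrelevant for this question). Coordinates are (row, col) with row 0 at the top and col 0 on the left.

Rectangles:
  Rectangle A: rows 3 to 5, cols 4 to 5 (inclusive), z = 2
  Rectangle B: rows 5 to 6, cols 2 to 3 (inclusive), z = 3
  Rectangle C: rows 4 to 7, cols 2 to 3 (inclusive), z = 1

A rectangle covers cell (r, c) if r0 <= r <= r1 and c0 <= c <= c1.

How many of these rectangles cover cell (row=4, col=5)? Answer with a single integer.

Check cell (4,5):
  A: rows 3-5 cols 4-5 -> covers
  B: rows 5-6 cols 2-3 -> outside (row miss)
  C: rows 4-7 cols 2-3 -> outside (col miss)
Count covering = 1

Answer: 1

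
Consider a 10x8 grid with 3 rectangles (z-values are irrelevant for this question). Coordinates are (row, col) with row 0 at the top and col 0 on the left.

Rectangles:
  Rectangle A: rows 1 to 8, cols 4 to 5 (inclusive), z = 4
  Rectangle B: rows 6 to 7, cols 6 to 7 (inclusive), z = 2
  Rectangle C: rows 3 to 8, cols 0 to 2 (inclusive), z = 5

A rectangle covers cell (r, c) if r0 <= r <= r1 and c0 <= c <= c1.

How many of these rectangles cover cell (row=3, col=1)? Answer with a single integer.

Check cell (3,1):
  A: rows 1-8 cols 4-5 -> outside (col miss)
  B: rows 6-7 cols 6-7 -> outside (row miss)
  C: rows 3-8 cols 0-2 -> covers
Count covering = 1

Answer: 1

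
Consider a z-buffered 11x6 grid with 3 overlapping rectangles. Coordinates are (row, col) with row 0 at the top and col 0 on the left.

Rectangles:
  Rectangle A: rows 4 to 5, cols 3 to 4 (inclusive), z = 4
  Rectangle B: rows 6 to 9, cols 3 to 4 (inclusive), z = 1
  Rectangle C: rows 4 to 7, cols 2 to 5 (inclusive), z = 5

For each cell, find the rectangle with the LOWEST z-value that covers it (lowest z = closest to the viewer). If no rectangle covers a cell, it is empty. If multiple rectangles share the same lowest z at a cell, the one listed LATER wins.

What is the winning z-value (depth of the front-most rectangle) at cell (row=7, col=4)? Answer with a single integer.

Check cell (7,4):
  A: rows 4-5 cols 3-4 -> outside (row miss)
  B: rows 6-9 cols 3-4 z=1 -> covers; best now B (z=1)
  C: rows 4-7 cols 2-5 z=5 -> covers; best now B (z=1)
Winner: B at z=1

Answer: 1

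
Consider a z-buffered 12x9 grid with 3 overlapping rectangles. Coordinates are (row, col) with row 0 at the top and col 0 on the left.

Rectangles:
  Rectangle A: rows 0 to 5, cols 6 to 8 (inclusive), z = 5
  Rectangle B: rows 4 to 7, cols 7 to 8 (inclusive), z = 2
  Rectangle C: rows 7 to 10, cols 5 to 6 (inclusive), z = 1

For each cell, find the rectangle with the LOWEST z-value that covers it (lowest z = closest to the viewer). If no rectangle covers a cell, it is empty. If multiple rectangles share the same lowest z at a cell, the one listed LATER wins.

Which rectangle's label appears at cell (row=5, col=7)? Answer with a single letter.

Check cell (5,7):
  A: rows 0-5 cols 6-8 z=5 -> covers; best now A (z=5)
  B: rows 4-7 cols 7-8 z=2 -> covers; best now B (z=2)
  C: rows 7-10 cols 5-6 -> outside (row miss)
Winner: B at z=2

Answer: B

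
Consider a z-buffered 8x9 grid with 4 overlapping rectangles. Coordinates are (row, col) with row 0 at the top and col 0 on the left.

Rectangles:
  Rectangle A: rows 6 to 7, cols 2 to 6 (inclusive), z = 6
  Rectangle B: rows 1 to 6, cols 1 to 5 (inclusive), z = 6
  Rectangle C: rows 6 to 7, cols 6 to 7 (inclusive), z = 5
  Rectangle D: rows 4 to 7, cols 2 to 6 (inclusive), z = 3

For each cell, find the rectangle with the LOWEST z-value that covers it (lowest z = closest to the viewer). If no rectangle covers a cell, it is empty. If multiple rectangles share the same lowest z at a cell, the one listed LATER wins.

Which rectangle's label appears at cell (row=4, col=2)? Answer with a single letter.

Check cell (4,2):
  A: rows 6-7 cols 2-6 -> outside (row miss)
  B: rows 1-6 cols 1-5 z=6 -> covers; best now B (z=6)
  C: rows 6-7 cols 6-7 -> outside (row miss)
  D: rows 4-7 cols 2-6 z=3 -> covers; best now D (z=3)
Winner: D at z=3

Answer: D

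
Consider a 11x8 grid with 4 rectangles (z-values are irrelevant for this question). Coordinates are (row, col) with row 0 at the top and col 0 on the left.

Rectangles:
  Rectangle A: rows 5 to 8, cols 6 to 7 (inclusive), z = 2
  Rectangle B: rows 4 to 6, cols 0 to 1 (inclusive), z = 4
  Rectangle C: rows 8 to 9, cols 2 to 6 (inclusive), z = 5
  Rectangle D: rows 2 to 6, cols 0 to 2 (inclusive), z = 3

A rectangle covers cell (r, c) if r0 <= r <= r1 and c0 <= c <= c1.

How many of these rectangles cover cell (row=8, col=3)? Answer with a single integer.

Answer: 1

Derivation:
Check cell (8,3):
  A: rows 5-8 cols 6-7 -> outside (col miss)
  B: rows 4-6 cols 0-1 -> outside (row miss)
  C: rows 8-9 cols 2-6 -> covers
  D: rows 2-6 cols 0-2 -> outside (row miss)
Count covering = 1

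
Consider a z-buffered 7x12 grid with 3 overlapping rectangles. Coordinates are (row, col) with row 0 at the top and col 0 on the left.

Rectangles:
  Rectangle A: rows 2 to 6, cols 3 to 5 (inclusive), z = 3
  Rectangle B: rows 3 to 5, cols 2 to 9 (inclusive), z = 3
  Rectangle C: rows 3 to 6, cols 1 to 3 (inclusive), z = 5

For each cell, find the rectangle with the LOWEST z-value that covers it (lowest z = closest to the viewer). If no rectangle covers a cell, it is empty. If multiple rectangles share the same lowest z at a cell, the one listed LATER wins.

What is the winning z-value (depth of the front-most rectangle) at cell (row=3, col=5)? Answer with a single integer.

Answer: 3

Derivation:
Check cell (3,5):
  A: rows 2-6 cols 3-5 z=3 -> covers; best now A (z=3)
  B: rows 3-5 cols 2-9 z=3 -> covers; best now B (z=3)
  C: rows 3-6 cols 1-3 -> outside (col miss)
Winner: B at z=3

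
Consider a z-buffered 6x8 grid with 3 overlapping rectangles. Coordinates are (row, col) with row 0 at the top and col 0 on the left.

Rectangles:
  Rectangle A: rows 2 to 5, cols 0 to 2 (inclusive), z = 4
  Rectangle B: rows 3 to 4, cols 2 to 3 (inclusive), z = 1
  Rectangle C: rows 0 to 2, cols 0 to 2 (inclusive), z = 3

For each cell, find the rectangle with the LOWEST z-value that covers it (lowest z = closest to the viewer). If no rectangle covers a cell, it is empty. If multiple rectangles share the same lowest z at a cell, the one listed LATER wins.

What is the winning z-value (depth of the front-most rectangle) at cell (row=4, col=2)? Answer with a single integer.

Answer: 1

Derivation:
Check cell (4,2):
  A: rows 2-5 cols 0-2 z=4 -> covers; best now A (z=4)
  B: rows 3-4 cols 2-3 z=1 -> covers; best now B (z=1)
  C: rows 0-2 cols 0-2 -> outside (row miss)
Winner: B at z=1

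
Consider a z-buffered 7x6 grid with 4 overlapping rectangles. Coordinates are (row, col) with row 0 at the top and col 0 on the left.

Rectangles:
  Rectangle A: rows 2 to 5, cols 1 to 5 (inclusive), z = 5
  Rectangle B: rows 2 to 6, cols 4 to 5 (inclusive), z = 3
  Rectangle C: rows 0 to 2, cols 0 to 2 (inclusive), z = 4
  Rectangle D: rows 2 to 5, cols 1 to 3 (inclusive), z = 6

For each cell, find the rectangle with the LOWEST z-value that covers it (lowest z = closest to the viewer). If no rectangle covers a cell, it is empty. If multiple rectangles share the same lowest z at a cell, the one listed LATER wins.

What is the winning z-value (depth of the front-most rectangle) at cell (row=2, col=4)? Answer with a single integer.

Check cell (2,4):
  A: rows 2-5 cols 1-5 z=5 -> covers; best now A (z=5)
  B: rows 2-6 cols 4-5 z=3 -> covers; best now B (z=3)
  C: rows 0-2 cols 0-2 -> outside (col miss)
  D: rows 2-5 cols 1-3 -> outside (col miss)
Winner: B at z=3

Answer: 3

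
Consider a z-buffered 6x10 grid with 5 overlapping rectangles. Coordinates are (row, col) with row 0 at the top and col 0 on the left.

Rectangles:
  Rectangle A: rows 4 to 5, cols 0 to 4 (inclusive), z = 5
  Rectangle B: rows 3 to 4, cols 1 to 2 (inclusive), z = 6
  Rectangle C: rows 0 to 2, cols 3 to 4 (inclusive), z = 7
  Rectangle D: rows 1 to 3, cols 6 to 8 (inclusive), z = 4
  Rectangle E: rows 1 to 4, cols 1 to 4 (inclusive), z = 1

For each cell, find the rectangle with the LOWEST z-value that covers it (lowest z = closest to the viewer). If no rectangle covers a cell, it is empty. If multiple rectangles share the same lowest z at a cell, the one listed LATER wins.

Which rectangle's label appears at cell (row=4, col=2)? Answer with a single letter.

Check cell (4,2):
  A: rows 4-5 cols 0-4 z=5 -> covers; best now A (z=5)
  B: rows 3-4 cols 1-2 z=6 -> covers; best now A (z=5)
  C: rows 0-2 cols 3-4 -> outside (row miss)
  D: rows 1-3 cols 6-8 -> outside (row miss)
  E: rows 1-4 cols 1-4 z=1 -> covers; best now E (z=1)
Winner: E at z=1

Answer: E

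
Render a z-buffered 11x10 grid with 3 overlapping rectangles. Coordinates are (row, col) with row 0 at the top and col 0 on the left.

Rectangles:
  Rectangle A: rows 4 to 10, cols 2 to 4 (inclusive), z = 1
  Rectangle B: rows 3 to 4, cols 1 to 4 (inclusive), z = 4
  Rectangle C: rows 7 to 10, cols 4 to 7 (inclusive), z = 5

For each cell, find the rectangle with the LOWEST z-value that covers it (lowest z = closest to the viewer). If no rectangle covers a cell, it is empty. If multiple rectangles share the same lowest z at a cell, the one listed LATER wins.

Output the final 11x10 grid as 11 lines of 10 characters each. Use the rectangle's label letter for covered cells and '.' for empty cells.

..........
..........
..........
.BBBB.....
.BAAA.....
..AAA.....
..AAA.....
..AAACCC..
..AAACCC..
..AAACCC..
..AAACCC..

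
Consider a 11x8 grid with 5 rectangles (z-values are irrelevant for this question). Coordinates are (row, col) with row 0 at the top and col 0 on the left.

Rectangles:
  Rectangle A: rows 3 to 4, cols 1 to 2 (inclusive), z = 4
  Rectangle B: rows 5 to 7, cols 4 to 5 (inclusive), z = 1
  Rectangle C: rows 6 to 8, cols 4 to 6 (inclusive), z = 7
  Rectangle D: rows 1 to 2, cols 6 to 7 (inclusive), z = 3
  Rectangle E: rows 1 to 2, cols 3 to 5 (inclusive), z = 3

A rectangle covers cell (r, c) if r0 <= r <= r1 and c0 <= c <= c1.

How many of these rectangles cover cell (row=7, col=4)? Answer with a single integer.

Answer: 2

Derivation:
Check cell (7,4):
  A: rows 3-4 cols 1-2 -> outside (row miss)
  B: rows 5-7 cols 4-5 -> covers
  C: rows 6-8 cols 4-6 -> covers
  D: rows 1-2 cols 6-7 -> outside (row miss)
  E: rows 1-2 cols 3-5 -> outside (row miss)
Count covering = 2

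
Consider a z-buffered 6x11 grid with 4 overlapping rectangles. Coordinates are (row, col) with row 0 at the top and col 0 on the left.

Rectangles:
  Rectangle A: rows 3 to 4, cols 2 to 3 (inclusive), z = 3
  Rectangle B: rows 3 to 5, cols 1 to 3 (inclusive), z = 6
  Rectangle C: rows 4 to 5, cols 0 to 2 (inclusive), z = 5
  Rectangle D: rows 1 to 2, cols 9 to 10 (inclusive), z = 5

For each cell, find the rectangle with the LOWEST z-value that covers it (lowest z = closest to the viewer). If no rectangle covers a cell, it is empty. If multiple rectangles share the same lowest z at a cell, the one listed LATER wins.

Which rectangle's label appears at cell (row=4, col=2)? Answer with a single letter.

Answer: A

Derivation:
Check cell (4,2):
  A: rows 3-4 cols 2-3 z=3 -> covers; best now A (z=3)
  B: rows 3-5 cols 1-3 z=6 -> covers; best now A (z=3)
  C: rows 4-5 cols 0-2 z=5 -> covers; best now A (z=3)
  D: rows 1-2 cols 9-10 -> outside (row miss)
Winner: A at z=3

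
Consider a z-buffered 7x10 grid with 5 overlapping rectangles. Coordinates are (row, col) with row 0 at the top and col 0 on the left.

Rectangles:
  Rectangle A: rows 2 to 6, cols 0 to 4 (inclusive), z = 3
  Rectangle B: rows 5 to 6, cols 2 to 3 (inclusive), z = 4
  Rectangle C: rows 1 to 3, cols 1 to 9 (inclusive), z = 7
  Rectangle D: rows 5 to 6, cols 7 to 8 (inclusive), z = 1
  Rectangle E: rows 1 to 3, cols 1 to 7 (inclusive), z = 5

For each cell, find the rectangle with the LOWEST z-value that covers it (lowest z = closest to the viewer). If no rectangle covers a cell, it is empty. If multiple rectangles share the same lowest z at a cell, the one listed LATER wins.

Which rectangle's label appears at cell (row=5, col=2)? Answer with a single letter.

Answer: A

Derivation:
Check cell (5,2):
  A: rows 2-6 cols 0-4 z=3 -> covers; best now A (z=3)
  B: rows 5-6 cols 2-3 z=4 -> covers; best now A (z=3)
  C: rows 1-3 cols 1-9 -> outside (row miss)
  D: rows 5-6 cols 7-8 -> outside (col miss)
  E: rows 1-3 cols 1-7 -> outside (row miss)
Winner: A at z=3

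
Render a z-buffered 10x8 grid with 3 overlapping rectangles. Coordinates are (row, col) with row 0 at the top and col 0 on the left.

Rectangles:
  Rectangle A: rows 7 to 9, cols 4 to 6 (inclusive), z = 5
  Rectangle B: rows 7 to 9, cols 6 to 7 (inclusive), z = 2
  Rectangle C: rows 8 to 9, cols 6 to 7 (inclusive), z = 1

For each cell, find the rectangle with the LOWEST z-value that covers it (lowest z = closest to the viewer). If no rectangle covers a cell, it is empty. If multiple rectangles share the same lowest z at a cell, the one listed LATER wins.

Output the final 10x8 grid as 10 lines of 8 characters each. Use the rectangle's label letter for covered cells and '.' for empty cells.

........
........
........
........
........
........
........
....AABB
....AACC
....AACC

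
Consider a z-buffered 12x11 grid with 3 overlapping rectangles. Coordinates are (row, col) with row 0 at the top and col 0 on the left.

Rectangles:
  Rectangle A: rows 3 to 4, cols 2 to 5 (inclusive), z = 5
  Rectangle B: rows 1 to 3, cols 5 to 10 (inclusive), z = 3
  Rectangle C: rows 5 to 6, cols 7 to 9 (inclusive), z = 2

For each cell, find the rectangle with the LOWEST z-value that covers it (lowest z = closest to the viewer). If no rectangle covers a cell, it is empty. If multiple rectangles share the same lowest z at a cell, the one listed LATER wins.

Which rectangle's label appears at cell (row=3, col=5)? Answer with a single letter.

Check cell (3,5):
  A: rows 3-4 cols 2-5 z=5 -> covers; best now A (z=5)
  B: rows 1-3 cols 5-10 z=3 -> covers; best now B (z=3)
  C: rows 5-6 cols 7-9 -> outside (row miss)
Winner: B at z=3

Answer: B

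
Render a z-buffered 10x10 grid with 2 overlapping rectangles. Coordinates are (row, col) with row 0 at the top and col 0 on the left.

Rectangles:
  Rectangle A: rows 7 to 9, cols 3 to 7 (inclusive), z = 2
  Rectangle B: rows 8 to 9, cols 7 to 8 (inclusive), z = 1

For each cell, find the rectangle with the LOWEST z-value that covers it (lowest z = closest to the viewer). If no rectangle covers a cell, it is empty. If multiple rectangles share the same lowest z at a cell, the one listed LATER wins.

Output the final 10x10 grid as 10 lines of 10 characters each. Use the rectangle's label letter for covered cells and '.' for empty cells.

..........
..........
..........
..........
..........
..........
..........
...AAAAA..
...AAAABB.
...AAAABB.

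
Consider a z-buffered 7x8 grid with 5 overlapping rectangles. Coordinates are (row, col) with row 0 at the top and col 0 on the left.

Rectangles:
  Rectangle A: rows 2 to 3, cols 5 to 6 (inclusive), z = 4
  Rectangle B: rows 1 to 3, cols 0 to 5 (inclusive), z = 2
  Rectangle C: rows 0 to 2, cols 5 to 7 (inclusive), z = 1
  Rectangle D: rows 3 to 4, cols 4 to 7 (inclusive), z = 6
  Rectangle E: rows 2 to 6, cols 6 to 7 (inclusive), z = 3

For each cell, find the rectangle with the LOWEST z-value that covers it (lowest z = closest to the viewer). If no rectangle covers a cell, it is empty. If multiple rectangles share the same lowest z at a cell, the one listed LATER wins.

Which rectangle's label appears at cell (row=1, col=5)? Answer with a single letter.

Check cell (1,5):
  A: rows 2-3 cols 5-6 -> outside (row miss)
  B: rows 1-3 cols 0-5 z=2 -> covers; best now B (z=2)
  C: rows 0-2 cols 5-7 z=1 -> covers; best now C (z=1)
  D: rows 3-4 cols 4-7 -> outside (row miss)
  E: rows 2-6 cols 6-7 -> outside (row miss)
Winner: C at z=1

Answer: C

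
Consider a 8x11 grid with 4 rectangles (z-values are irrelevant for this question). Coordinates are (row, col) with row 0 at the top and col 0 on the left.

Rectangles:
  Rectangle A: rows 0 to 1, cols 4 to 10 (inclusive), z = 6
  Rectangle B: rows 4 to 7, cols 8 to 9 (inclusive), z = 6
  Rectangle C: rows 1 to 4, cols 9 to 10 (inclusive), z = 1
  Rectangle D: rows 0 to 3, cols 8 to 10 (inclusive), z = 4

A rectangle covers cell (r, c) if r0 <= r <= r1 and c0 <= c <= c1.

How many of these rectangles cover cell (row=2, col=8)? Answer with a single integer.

Answer: 1

Derivation:
Check cell (2,8):
  A: rows 0-1 cols 4-10 -> outside (row miss)
  B: rows 4-7 cols 8-9 -> outside (row miss)
  C: rows 1-4 cols 9-10 -> outside (col miss)
  D: rows 0-3 cols 8-10 -> covers
Count covering = 1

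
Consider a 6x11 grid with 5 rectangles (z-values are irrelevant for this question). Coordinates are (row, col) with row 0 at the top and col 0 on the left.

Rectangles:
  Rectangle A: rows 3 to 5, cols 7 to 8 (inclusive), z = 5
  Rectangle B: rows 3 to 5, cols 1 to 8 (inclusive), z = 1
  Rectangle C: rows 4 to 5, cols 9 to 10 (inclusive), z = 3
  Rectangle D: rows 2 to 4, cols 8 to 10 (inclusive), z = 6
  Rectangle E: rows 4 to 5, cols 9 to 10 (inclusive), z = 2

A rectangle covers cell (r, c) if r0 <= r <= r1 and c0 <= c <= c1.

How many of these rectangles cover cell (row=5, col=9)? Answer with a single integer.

Answer: 2

Derivation:
Check cell (5,9):
  A: rows 3-5 cols 7-8 -> outside (col miss)
  B: rows 3-5 cols 1-8 -> outside (col miss)
  C: rows 4-5 cols 9-10 -> covers
  D: rows 2-4 cols 8-10 -> outside (row miss)
  E: rows 4-5 cols 9-10 -> covers
Count covering = 2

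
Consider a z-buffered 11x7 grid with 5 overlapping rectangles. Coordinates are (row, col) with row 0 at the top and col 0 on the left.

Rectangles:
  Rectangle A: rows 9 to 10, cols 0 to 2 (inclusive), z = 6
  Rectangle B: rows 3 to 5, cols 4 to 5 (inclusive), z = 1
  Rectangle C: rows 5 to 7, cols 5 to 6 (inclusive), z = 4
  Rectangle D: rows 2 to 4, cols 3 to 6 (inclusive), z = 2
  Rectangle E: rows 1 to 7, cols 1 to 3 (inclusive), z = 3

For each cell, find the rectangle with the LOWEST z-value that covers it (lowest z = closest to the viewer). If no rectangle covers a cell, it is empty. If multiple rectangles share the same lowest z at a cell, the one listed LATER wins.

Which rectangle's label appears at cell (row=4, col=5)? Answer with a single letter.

Answer: B

Derivation:
Check cell (4,5):
  A: rows 9-10 cols 0-2 -> outside (row miss)
  B: rows 3-5 cols 4-5 z=1 -> covers; best now B (z=1)
  C: rows 5-7 cols 5-6 -> outside (row miss)
  D: rows 2-4 cols 3-6 z=2 -> covers; best now B (z=1)
  E: rows 1-7 cols 1-3 -> outside (col miss)
Winner: B at z=1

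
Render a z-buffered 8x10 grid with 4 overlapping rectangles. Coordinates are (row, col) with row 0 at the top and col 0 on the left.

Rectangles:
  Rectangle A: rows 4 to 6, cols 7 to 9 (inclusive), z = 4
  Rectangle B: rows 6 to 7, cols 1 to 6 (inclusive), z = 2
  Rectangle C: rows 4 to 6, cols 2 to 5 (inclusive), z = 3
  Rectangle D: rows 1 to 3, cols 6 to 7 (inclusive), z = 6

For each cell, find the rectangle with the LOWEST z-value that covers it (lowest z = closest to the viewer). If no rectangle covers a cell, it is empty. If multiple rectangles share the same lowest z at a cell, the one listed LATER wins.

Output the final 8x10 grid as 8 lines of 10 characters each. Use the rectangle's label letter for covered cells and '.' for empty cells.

..........
......DD..
......DD..
......DD..
..CCCC.AAA
..CCCC.AAA
.BBBBBBAAA
.BBBBBB...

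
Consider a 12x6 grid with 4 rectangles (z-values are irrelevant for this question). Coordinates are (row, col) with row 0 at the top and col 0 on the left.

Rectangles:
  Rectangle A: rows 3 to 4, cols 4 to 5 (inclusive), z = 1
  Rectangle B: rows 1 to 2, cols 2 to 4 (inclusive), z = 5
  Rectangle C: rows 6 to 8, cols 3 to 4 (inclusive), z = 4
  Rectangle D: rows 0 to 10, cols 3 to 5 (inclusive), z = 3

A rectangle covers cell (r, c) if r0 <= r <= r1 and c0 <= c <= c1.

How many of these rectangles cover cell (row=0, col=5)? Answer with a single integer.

Answer: 1

Derivation:
Check cell (0,5):
  A: rows 3-4 cols 4-5 -> outside (row miss)
  B: rows 1-2 cols 2-4 -> outside (row miss)
  C: rows 6-8 cols 3-4 -> outside (row miss)
  D: rows 0-10 cols 3-5 -> covers
Count covering = 1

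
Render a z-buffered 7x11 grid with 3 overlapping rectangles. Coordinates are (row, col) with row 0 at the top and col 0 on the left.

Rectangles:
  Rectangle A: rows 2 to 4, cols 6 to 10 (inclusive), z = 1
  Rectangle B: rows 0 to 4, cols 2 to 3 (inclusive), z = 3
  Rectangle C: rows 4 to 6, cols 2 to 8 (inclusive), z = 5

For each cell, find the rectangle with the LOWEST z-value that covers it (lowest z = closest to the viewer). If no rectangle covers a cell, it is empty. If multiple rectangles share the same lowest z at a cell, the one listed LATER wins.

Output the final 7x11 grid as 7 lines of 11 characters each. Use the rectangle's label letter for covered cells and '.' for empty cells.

..BB.......
..BB.......
..BB..AAAAA
..BB..AAAAA
..BBCCAAAAA
..CCCCCCC..
..CCCCCCC..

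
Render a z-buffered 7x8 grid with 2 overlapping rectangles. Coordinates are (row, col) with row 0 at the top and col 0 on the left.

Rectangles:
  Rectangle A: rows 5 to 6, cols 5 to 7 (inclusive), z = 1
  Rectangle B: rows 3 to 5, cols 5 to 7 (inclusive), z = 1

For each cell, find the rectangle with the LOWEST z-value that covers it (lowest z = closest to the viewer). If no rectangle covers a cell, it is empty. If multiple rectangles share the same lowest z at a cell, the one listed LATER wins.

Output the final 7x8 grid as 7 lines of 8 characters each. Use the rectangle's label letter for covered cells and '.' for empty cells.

........
........
........
.....BBB
.....BBB
.....BBB
.....AAA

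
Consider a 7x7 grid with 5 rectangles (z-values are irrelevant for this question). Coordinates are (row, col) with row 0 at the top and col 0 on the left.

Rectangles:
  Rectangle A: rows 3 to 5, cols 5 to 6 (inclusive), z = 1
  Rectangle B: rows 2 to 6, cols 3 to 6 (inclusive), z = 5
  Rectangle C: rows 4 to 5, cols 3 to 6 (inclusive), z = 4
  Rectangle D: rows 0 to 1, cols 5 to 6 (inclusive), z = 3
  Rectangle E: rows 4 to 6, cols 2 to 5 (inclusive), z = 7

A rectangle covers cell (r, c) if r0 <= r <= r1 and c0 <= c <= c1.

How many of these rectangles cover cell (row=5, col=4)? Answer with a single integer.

Answer: 3

Derivation:
Check cell (5,4):
  A: rows 3-5 cols 5-6 -> outside (col miss)
  B: rows 2-6 cols 3-6 -> covers
  C: rows 4-5 cols 3-6 -> covers
  D: rows 0-1 cols 5-6 -> outside (row miss)
  E: rows 4-6 cols 2-5 -> covers
Count covering = 3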